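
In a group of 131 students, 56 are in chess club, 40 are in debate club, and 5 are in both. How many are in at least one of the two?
|A∪B| = |A| + |B| - |A∩B| = 56 + 40 - 5 = 91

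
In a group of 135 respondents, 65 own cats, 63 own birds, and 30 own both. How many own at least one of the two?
|A∪B| = |A| + |B| - |A∩B| = 65 + 63 - 30 = 98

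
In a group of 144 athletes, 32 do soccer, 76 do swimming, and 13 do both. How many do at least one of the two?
|A∪B| = |A| + |B| - |A∩B| = 32 + 76 - 13 = 95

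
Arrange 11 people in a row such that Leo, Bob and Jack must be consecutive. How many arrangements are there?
Treat the 3 as one block: (11-3+1)! × 3! = 362880 × 6 = 2177280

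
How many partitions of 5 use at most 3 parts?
By conjugation, equals partitions of 5 into parts ≤ 3. Let r_j(i) = number of partitions of i into parts ≤ j, for i = 0..5. r_1(i) = 1 for all i; r_j(i) = r_{j-1}(i) + r_j(i-j). Rows j = 2..3: ≤2: 1 1 2 2 3 3; ≤3: 1 1 2 3 4 5. r_3(5) = 5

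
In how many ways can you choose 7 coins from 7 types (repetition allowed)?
C(7+7-1, 7-1) = C(13, 6) = 1716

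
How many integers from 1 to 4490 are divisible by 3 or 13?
⌊4490/3⌋ + ⌊4490/13⌋ - ⌊4490/39⌋ = 1496 + 345 - 115 = 1726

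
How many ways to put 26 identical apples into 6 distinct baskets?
C(26+6-1, 6-1) = C(31, 5) = 169911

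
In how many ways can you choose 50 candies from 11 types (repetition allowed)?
C(50+11-1, 11-1) = C(60, 10) = 75394027566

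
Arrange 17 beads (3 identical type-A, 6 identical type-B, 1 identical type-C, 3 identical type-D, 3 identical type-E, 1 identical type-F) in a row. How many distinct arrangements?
17! / (3! × 6! × 1! × 3! × 3! × 1!) = 2287084800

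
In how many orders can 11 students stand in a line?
11! = 39916800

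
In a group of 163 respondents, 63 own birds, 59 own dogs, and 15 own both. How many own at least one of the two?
|A∪B| = |A| + |B| - |A∩B| = 63 + 59 - 15 = 107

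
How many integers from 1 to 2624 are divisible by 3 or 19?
⌊2624/3⌋ + ⌊2624/19⌋ - ⌊2624/57⌋ = 874 + 138 - 46 = 966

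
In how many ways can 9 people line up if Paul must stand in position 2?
Fix one position: (9-1)! = 40320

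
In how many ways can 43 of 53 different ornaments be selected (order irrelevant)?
C(53,43) = 53!/(43!×10!) = 19499099620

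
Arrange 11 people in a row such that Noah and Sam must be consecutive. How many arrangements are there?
Treat the 2 as one block: (11-2+1)! × 2! = 3628800 × 2 = 7257600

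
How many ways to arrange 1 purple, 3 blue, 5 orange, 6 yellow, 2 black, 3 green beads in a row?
20! / (1! × 3! × 5! × 6! × 2! × 3!) = 391091500800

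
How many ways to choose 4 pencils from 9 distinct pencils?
C(9,4) = 9!/(4!×5!) = 126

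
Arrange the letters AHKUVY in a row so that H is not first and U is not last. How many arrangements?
By inclusion-exclusion: 6! - 2×(6-1)! + (6-2)! = 720 - 240 + 24 = 504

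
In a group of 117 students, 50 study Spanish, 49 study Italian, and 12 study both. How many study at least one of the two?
|A∪B| = |A| + |B| - |A∩B| = 50 + 49 - 12 = 87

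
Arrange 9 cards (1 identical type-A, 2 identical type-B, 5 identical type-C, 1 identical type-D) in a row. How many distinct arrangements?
9! / (1! × 2! × 5! × 1!) = 1512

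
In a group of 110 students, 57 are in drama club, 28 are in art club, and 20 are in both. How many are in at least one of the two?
|A∪B| = |A| + |B| - |A∩B| = 57 + 28 - 20 = 65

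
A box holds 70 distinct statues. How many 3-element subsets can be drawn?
C(70,3) = 70!/(3!×67!) = 54740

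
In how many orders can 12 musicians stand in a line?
12! = 479001600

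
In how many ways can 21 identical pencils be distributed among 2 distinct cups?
C(21+2-1, 2-1) = C(22, 1) = 22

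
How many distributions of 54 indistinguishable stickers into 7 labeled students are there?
C(54+7-1, 7-1) = C(60, 6) = 50063860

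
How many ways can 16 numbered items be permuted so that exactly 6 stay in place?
Choose the 6 fixed points C(16,6) = 8008, derange the rest: !10 = Σ_{j=0}^{10} (-1)^j·10!/j! = 3628800 - 3628800 + 1814400 - 604800 + 151200 - 30240 + 5040 - 720 + 90 - 10 + 1 = 1334961. Product = 8008 × 1334961 = 10690367688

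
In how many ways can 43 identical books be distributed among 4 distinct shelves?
C(43+4-1, 4-1) = C(46, 3) = 15180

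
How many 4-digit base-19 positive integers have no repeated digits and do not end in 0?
Last digit: 18 nonzero choices. First digit: 17 (nonzero, ≠last). Middle 2: P(17,2) = 272. Total = 83232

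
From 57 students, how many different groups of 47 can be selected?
C(57,47) = 57!/(47!×10!) = 43183019880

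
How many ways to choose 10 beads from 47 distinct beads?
C(47,10) = 47!/(10!×37!) = 5178066751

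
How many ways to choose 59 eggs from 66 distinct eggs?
C(66,59) = 66!/(59!×7!) = 778789440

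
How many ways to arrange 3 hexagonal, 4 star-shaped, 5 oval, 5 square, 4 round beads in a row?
21! / (3! × 4! × 5! × 5! × 4!) = 1026615189600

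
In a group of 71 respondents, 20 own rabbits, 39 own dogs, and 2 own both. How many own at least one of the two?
|A∪B| = |A| + |B| - |A∩B| = 20 + 39 - 2 = 57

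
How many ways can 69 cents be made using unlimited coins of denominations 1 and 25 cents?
Coefficient of x^69 in 1/(1-x^1) · 1/(1-x^25). Use j coins of 25 for j = 0..⌊69/25⌋ = 2, the rest in 1s: 2 + 1 = 3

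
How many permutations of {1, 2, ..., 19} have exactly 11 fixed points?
Choose the 11 fixed points C(19,11) = 75582, derange the rest: !8 = Σ_{j=0}^{8} (-1)^j·8!/j! = 40320 - 40320 + 20160 - 6720 + 1680 - 336 + 56 - 8 + 1 = 14833. Product = 75582 × 14833 = 1121107806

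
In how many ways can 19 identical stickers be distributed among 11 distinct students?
C(19+11-1, 11-1) = C(29, 10) = 20030010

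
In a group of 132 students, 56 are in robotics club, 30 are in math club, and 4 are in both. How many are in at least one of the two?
|A∪B| = |A| + |B| - |A∩B| = 56 + 30 - 4 = 82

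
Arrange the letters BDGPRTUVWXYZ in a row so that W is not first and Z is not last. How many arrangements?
By inclusion-exclusion: 12! - 2×(12-1)! + (12-2)! = 479001600 - 79833600 + 3628800 = 402796800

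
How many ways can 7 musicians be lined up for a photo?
7! = 5040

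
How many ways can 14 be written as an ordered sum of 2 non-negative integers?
C(14+2-1, 2-1) = C(15, 1) = 15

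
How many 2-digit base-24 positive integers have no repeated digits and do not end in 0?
Last digit: 23 nonzero choices. First digit: 22 (nonzero, ≠last). Middle 0: P(22,0) = 1. Total = 506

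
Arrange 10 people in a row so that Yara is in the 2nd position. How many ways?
Fix one position: (10-1)! = 362880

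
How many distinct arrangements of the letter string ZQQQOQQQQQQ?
11! / (9! × 1! × 1!) = 110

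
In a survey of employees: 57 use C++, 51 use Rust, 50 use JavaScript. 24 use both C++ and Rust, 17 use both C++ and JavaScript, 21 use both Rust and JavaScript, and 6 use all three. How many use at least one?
|A∪B∪C| = 57+51+50-24-17-21+6 = 102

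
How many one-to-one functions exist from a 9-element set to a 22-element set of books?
P(22,9) = 22!/(22-9)! = 180503769600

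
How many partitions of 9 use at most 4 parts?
By conjugation, equals partitions of 9 into parts ≤ 4. Let r_j(i) = number of partitions of i into parts ≤ j, for i = 0..9. r_1(i) = 1 for all i; r_j(i) = r_{j-1}(i) + r_j(i-j). Rows j = 2..4: ≤2: 1 1 2 2 3 3 4 4 5 5; ≤3: 1 1 2 3 4 5 7 8 10 12; ≤4: 1 1 2 3 5 6 9 11 15 18. r_4(9) = 18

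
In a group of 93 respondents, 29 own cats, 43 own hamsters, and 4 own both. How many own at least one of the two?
|A∪B| = |A| + |B| - |A∩B| = 29 + 43 - 4 = 68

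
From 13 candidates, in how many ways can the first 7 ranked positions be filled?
P(13,7) = 13!/(13-7)! = 8648640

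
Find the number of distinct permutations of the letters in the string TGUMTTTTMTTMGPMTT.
17! / (4! × 9! × 1! × 2! × 1!) = 20420400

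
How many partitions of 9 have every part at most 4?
Let r_j(i) = number of partitions of i into parts ≤ j, for i = 0..9. r_1(i) = 1 for all i; r_j(i) = r_{j-1}(i) + r_j(i-j). Rows j = 2..4: ≤2: 1 1 2 2 3 3 4 4 5 5; ≤3: 1 1 2 3 4 5 7 8 10 12; ≤4: 1 1 2 3 5 6 9 11 15 18. r_4(9) = 18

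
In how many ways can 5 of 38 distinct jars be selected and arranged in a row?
P(38,5) = 38!/(38-5)! = 60233040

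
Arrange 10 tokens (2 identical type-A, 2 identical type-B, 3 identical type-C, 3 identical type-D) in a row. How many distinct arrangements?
10! / (2! × 2! × 3! × 3!) = 25200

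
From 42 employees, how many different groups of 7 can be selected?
C(42,7) = 42!/(7!×35!) = 26978328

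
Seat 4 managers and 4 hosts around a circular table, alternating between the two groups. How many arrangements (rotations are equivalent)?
Fix one of the managers: (4-1)! ways for the remaining managers, × 4! ways for the hosts = 6 × 24 = 144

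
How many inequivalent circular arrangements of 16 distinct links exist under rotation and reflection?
(16-1)!/2 = 1307674368000/2 = 653837184000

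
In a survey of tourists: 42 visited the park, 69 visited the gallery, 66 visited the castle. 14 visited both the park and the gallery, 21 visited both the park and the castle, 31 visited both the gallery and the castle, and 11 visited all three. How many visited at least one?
|A∪B∪C| = 42+69+66-14-21-31+11 = 122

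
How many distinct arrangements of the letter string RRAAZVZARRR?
11! / (2! × 3! × 1! × 5!) = 27720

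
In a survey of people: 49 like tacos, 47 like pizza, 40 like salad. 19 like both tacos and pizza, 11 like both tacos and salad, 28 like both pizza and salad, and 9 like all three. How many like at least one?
|A∪B∪C| = 49+47+40-19-11-28+9 = 87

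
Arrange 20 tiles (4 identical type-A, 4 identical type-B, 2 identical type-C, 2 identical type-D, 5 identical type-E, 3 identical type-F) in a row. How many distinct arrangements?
20! / (4! × 4! × 2! × 2! × 5! × 3!) = 1466593128000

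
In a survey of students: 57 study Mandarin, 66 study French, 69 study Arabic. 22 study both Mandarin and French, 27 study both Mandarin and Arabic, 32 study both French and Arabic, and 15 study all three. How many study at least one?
|A∪B∪C| = 57+66+69-22-27-32+15 = 126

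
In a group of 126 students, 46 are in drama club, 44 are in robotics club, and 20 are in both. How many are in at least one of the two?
|A∪B| = |A| + |B| - |A∩B| = 46 + 44 - 20 = 70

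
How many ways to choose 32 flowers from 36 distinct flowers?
C(36,32) = 36!/(32!×4!) = 58905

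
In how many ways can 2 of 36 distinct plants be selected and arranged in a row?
P(36,2) = 36!/(36-2)! = 1260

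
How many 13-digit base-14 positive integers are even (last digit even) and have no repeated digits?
Last∈{0,2,4,6,8,10,12}. Last=0: 6227020800. Last nonzero: 6×12×P(12,11) = 34488115200. Total = 40715136000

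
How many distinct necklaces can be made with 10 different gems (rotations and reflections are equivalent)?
(10-1)!/2 = 362880/2 = 181440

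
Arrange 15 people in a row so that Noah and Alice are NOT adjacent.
Total - adjacent = 15! - (15-1)!×2 = 1307674368000 - 174356582400 = 1133317785600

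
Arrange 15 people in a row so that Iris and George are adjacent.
Treat as block: (15-1)! × 2! = 87178291200 × 2 = 174356582400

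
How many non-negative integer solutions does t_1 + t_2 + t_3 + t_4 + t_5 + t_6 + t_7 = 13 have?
C(13+7-1, 7-1) = C(19, 6) = 27132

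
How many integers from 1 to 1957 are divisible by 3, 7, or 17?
⌊1957/3⌋+⌊1957/7⌋+⌊1957/17⌋ - ⌊1957/21⌋-⌊1957/51⌋-⌊1957/119⌋ + ⌊1957/357⌋ = 652+279+115 - 93-38-16 + 5 = 904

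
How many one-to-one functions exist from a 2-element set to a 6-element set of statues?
P(6,2) = 6!/(6-2)! = 30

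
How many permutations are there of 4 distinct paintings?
4! = 24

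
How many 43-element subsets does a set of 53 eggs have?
C(53,43) = 53!/(43!×10!) = 19499099620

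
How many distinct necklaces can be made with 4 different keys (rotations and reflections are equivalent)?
(4-1)!/2 = 6/2 = 3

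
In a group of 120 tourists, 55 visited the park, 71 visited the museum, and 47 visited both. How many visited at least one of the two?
|A∪B| = |A| + |B| - |A∩B| = 55 + 71 - 47 = 79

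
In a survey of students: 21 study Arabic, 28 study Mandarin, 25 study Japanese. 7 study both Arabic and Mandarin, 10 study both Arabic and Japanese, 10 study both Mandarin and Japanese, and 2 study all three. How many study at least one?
|A∪B∪C| = 21+28+25-7-10-10+2 = 49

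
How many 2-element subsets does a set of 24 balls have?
C(24,2) = 24!/(2!×22!) = 276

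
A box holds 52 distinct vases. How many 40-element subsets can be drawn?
C(52,40) = 52!/(40!×12!) = 206379406870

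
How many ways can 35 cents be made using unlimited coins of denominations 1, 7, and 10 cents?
Coefficient of x^35 in 1/(1-x^1) · 1/(1-x^7) · 1/(1-x^10). Case on j = number of 10-cent coins (j = 0..3); remainder r = 35 - 10j is made from {1,7} in ⌊r/7⌋+1 ways. r = 35, 25, 15, 5 → 6 + 4 + 3 + 1 = 14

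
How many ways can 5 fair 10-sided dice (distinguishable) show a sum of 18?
Coefficient of x^18 in (x + x² + ... + x^10)^5. By inclusion-exclusion on dice exceeding 10: Σ_j (-1)^j C(5,j)·C(18-1-10j, 4) = C(5,0)·C(17,4) - C(5,1)·C(7,4) = 1·2380 - 5·35 = 2205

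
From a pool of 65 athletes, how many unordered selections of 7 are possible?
C(65,7) = 65!/(7!×58!) = 696190560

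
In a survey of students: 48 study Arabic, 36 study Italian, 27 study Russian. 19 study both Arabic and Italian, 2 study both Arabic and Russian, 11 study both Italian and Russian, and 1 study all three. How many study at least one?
|A∪B∪C| = 48+36+27-19-2-11+1 = 80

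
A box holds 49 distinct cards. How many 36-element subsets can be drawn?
C(49,36) = 49!/(36!×13!) = 262596783764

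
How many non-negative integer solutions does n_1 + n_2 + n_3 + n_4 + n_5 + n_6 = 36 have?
C(36+6-1, 6-1) = C(41, 5) = 749398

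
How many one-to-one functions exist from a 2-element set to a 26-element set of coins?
P(26,2) = 26!/(26-2)! = 650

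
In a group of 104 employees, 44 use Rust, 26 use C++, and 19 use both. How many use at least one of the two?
|A∪B| = |A| + |B| - |A∩B| = 44 + 26 - 19 = 51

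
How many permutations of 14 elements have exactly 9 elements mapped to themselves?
Choose the 9 fixed points C(14,9) = 2002, derange the rest: !5 = Σ_{j=0}^{5} (-1)^j·5!/j! = 120 - 120 + 60 - 20 + 5 - 1 = 44. Product = 2002 × 44 = 88088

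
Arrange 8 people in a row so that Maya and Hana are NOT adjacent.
Total - adjacent = 8! - (8-1)!×2 = 40320 - 10080 = 30240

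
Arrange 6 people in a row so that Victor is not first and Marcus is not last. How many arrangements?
By inclusion-exclusion: 6! - 2×(6-1)! + (6-2)! = 720 - 240 + 24 = 504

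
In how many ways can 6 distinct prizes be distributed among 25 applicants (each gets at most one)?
P(25,6) = 25!/(25-6)! = 127512000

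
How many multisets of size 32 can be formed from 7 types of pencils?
C(32+7-1, 7-1) = C(38, 6) = 2760681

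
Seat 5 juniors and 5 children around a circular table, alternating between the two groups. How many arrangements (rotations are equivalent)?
Fix one of the juniors: (5-1)! ways for the remaining juniors, × 5! ways for the children = 24 × 120 = 2880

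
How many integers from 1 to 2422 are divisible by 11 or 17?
⌊2422/11⌋ + ⌊2422/17⌋ - ⌊2422/187⌋ = 220 + 142 - 12 = 350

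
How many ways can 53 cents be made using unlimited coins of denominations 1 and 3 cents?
Coefficient of x^53 in 1/(1-x^1) · 1/(1-x^3). Use j coins of 3 for j = 0..⌊53/3⌋ = 17, the rest in 1s: 17 + 1 = 18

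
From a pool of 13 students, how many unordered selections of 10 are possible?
C(13,10) = 13!/(10!×3!) = 286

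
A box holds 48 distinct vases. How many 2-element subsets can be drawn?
C(48,2) = 48!/(2!×46!) = 1128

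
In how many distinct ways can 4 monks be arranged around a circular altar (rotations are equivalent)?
Circular: fix one position, arrange the rest. (4-1)! = 6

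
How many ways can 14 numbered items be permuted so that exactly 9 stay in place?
Choose the 9 fixed points C(14,9) = 2002, derange the rest: !5 = Σ_{j=0}^{5} (-1)^j·5!/j! = 120 - 120 + 60 - 20 + 5 - 1 = 44. Product = 2002 × 44 = 88088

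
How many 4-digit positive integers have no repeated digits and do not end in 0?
Last digit: 9 nonzero choices. First digit: 8 (nonzero, ≠last). Middle 2: P(8,2) = 56. Total = 4032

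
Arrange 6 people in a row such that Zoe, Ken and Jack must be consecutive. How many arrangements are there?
Treat the 3 as one block: (6-3+1)! × 3! = 24 × 6 = 144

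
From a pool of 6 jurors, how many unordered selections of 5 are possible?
C(6,5) = 6!/(5!×1!) = 6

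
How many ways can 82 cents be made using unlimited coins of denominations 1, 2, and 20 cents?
Coefficient of x^82 in 1/(1-x^1) · 1/(1-x^2) · 1/(1-x^20). Case on j = number of 20-cent coins (j = 0..4); remainder r = 82 - 20j is made from {1,2} in ⌊r/2⌋+1 ways. r = 82, 62, 42, 22, 2 → 42 + 32 + 22 + 12 + 2 = 110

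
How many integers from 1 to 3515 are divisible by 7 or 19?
⌊3515/7⌋ + ⌊3515/19⌋ - ⌊3515/133⌋ = 502 + 185 - 26 = 661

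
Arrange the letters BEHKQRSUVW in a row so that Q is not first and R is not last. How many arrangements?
By inclusion-exclusion: 10! - 2×(10-1)! + (10-2)! = 3628800 - 725760 + 40320 = 2943360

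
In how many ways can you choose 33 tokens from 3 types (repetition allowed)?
C(33+3-1, 3-1) = C(35, 2) = 595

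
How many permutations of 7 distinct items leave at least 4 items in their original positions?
Exactly j fixed points: C(7,j)·!(7-j); sum over j ≥ 4 (derangement numbers via !m = (m-1)·(!(m-1) + !(m-2)): !0..!3 = 1, 0, 1, 2). Σ_{j=4}^{7} C(7,j)·!(7-j) = C(7,4)·!3 + C(7,5)·!2 + C(7,6)·!1 + C(7,7)·!0 = 35·2 + 21·1 + 7·0 + 1·1 = 92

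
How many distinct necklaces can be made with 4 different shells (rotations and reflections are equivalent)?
(4-1)!/2 = 6/2 = 3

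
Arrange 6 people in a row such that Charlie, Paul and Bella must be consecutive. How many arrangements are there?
Treat the 3 as one block: (6-3+1)! × 3! = 24 × 6 = 144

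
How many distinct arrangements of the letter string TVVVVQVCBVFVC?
13! / (1! × 2! × 7! × 1! × 1! × 1!) = 617760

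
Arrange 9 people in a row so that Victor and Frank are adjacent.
Treat as block: (9-1)! × 2! = 40320 × 2 = 80640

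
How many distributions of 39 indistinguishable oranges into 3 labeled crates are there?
C(39+3-1, 3-1) = C(41, 2) = 820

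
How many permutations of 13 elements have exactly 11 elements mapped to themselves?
Choose the 11 fixed points C(13,11) = 78, derange the rest: !2 = Σ_{j=0}^{2} (-1)^j·2!/j! = 2 - 2 + 1 = 1. Product = 78 × 1 = 78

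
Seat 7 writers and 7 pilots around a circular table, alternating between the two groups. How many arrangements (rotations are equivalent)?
Fix one of the writers: (7-1)! ways for the remaining writers, × 7! ways for the pilots = 720 × 5040 = 3628800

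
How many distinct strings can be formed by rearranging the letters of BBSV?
4! / (1! × 2! × 1!) = 12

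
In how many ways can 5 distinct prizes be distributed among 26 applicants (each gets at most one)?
P(26,5) = 26!/(26-5)! = 7893600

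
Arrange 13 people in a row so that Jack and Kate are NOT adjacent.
Total - adjacent = 13! - (13-1)!×2 = 6227020800 - 958003200 = 5269017600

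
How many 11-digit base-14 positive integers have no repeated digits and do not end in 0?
Last digit: 13 nonzero choices. First digit: 12 (nonzero, ≠last). Middle 9: P(12,9) = 79833600. Total = 12454041600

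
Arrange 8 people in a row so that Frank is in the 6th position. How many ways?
Fix one position: (8-1)! = 5040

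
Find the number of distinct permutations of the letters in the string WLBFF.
5! / (2! × 1! × 1! × 1!) = 60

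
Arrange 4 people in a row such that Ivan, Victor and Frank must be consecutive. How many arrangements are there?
Treat the 3 as one block: (4-3+1)! × 3! = 2 × 6 = 12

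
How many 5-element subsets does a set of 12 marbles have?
C(12,5) = 12!/(5!×7!) = 792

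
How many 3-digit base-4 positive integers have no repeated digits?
First digit: 3 choices (nonzero). Then descending: 3 × 3 × 2 = 18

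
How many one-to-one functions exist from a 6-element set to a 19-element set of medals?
P(19,6) = 19!/(19-6)! = 19535040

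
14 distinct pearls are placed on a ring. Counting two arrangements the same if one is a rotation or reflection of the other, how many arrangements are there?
(14-1)!/2 = 6227020800/2 = 3113510400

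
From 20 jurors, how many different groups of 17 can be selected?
C(20,17) = 20!/(17!×3!) = 1140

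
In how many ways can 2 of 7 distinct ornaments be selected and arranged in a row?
P(7,2) = 7!/(7-2)! = 42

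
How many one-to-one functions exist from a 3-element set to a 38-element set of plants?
P(38,3) = 38!/(38-3)! = 50616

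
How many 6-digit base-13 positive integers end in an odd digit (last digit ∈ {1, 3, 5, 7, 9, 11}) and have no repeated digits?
Last∈{1,3,5,7,9,11}. Last=0: 0. Last nonzero: 6×11×P(11,4) = 522720. Total = 522720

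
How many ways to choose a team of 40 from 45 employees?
C(45,40) = 45!/(40!×5!) = 1221759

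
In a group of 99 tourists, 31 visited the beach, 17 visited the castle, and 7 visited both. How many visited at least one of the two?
|A∪B| = |A| + |B| - |A∩B| = 31 + 17 - 7 = 41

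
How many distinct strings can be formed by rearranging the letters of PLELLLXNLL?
10! / (1! × 1! × 1! × 6! × 1!) = 5040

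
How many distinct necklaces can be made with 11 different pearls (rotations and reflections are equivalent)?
(11-1)!/2 = 3628800/2 = 1814400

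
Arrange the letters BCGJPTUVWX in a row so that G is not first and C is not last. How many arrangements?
By inclusion-exclusion: 10! - 2×(10-1)! + (10-2)! = 3628800 - 725760 + 40320 = 2943360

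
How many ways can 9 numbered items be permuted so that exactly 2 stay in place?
Choose the 2 fixed points C(9,2) = 36, derange the rest: !7 = Σ_{j=0}^{7} (-1)^j·7!/j! = 5040 - 5040 + 2520 - 840 + 210 - 42 + 7 - 1 = 1854. Product = 36 × 1854 = 66744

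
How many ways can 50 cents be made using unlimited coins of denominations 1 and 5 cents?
Coefficient of x^50 in 1/(1-x^1) · 1/(1-x^5). Use j coins of 5 for j = 0..⌊50/5⌋ = 10, the rest in 1s: 10 + 1 = 11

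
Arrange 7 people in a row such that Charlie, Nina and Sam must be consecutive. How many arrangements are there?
Treat the 3 as one block: (7-3+1)! × 3! = 120 × 6 = 720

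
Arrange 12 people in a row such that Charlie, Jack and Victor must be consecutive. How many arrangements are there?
Treat the 3 as one block: (12-3+1)! × 3! = 3628800 × 6 = 21772800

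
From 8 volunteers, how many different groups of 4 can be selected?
C(8,4) = 8!/(4!×4!) = 70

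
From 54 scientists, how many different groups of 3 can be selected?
C(54,3) = 54!/(3!×51!) = 24804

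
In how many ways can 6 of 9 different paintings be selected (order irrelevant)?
C(9,6) = 9!/(6!×3!) = 84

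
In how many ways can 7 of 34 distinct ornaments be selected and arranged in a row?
P(34,7) = 34!/(34-7)! = 27113264640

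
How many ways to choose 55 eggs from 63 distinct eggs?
C(63,55) = 63!/(55!×8!) = 3872894697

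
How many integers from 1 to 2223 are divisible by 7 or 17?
⌊2223/7⌋ + ⌊2223/17⌋ - ⌊2223/119⌋ = 317 + 130 - 18 = 429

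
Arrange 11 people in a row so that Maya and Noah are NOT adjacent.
Total - adjacent = 11! - (11-1)!×2 = 39916800 - 7257600 = 32659200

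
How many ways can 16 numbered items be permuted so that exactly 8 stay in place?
Choose the 8 fixed points C(16,8) = 12870, derange the rest: !8 = Σ_{j=0}^{8} (-1)^j·8!/j! = 40320 - 40320 + 20160 - 6720 + 1680 - 336 + 56 - 8 + 1 = 14833. Product = 12870 × 14833 = 190900710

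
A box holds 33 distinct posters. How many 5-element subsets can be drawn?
C(33,5) = 33!/(5!×28!) = 237336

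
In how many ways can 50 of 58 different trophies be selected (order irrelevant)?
C(58,50) = 58!/(50!×8!) = 1916797311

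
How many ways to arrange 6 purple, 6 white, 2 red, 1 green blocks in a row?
15! / (6! × 6! × 2! × 1!) = 1261260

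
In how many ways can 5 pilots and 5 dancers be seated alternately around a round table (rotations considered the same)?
Fix one of the pilots: (5-1)! ways for the remaining pilots, × 5! ways for the dancers = 24 × 120 = 2880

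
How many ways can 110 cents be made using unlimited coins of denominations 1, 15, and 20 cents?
Coefficient of x^110 in 1/(1-x^1) · 1/(1-x^15) · 1/(1-x^20). Case on j = number of 20-cent coins (j = 0..5); remainder r = 110 - 20j is made from {1,15} in ⌊r/15⌋+1 ways. r = 110, 90, 70, 50, 30, 10 → 8 + 7 + 5 + 4 + 3 + 1 = 28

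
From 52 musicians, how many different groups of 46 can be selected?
C(52,46) = 52!/(46!×6!) = 20358520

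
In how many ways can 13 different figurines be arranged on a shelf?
13! = 6227020800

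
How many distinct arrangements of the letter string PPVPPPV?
7! / (2! × 5!) = 21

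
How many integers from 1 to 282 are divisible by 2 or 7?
⌊282/2⌋ + ⌊282/7⌋ - ⌊282/14⌋ = 141 + 40 - 20 = 161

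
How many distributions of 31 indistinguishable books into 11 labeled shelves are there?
C(31+11-1, 11-1) = C(41, 10) = 1121099408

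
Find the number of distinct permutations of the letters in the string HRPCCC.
6! / (1! × 1! × 3! × 1!) = 120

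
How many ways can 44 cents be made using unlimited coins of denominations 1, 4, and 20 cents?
Coefficient of x^44 in 1/(1-x^1) · 1/(1-x^4) · 1/(1-x^20). Case on j = number of 20-cent coins (j = 0..2); remainder r = 44 - 20j is made from {1,4} in ⌊r/4⌋+1 ways. r = 44, 24, 4 → 12 + 7 + 2 = 21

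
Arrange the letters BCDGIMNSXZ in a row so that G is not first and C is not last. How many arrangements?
By inclusion-exclusion: 10! - 2×(10-1)! + (10-2)! = 3628800 - 725760 + 40320 = 2943360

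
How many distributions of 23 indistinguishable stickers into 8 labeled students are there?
C(23+8-1, 8-1) = C(30, 7) = 2035800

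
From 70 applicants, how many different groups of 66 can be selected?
C(70,66) = 70!/(66!×4!) = 916895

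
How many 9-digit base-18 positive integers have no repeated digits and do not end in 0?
Last digit: 17 nonzero choices. First digit: 16 (nonzero, ≠last). Middle 7: P(16,7) = 57657600. Total = 15682867200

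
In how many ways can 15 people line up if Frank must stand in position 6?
Fix one position: (15-1)! = 87178291200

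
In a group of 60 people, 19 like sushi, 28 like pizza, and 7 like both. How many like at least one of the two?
|A∪B| = |A| + |B| - |A∩B| = 19 + 28 - 7 = 40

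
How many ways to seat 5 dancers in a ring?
Circular: fix one position, arrange the rest. (5-1)! = 24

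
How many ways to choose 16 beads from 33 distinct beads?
C(33,16) = 33!/(16!×17!) = 1166803110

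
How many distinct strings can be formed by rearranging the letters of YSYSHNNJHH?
10! / (2! × 3! × 2! × 2! × 1!) = 75600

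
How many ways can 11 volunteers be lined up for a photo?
11! = 39916800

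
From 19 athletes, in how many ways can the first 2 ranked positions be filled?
P(19,2) = 19!/(19-2)! = 342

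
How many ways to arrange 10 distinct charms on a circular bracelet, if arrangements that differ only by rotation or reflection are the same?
(10-1)!/2 = 362880/2 = 181440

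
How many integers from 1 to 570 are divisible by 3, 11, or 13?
⌊570/3⌋+⌊570/11⌋+⌊570/13⌋ - ⌊570/33⌋-⌊570/39⌋-⌊570/143⌋ + ⌊570/429⌋ = 190+51+43 - 17-14-3 + 1 = 251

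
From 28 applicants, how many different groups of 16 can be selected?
C(28,16) = 28!/(16!×12!) = 30421755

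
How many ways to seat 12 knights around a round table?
Circular: fix one position, arrange the rest. (12-1)! = 39916800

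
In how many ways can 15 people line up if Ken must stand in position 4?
Fix one position: (15-1)! = 87178291200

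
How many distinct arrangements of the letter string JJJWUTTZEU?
10! / (3! × 2! × 1! × 2! × 1! × 1!) = 151200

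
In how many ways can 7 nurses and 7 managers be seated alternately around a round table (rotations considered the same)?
Fix one of the nurses: (7-1)! ways for the remaining nurses, × 7! ways for the managers = 720 × 5040 = 3628800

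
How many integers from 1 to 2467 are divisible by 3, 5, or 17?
⌊2467/3⌋+⌊2467/5⌋+⌊2467/17⌋ - ⌊2467/15⌋-⌊2467/51⌋-⌊2467/85⌋ + ⌊2467/255⌋ = 822+493+145 - 164-48-29 + 9 = 1228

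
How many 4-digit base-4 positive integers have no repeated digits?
First digit: 3 choices (nonzero). Then descending: 3 × 3 × 2 × 1 = 18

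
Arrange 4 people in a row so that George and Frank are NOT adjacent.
Total - adjacent = 4! - (4-1)!×2 = 24 - 12 = 12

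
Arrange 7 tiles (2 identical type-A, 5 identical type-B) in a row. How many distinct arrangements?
7! / (2! × 5!) = 21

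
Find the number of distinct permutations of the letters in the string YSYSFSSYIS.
10! / (5! × 1! × 1! × 3!) = 5040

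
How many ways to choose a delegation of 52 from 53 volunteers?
C(53,52) = 53!/(52!×1!) = 53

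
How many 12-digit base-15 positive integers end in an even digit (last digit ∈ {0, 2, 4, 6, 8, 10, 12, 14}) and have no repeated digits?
Last∈{0,2,4,6,8,10,12,14}. Last=0: 14529715200. Last nonzero: 7×13×P(13,10) = 94443148800. Total = 108972864000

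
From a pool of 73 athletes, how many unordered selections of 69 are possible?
C(73,69) = 73!/(69!×4!) = 1088430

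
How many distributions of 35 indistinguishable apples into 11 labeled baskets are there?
C(35+11-1, 11-1) = C(45, 10) = 3190187286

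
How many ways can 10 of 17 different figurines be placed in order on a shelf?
P(17,10) = 17!/(17-10)! = 70572902400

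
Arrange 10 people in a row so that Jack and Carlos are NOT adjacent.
Total - adjacent = 10! - (10-1)!×2 = 3628800 - 725760 = 2903040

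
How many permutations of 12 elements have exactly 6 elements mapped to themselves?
Choose the 6 fixed points C(12,6) = 924, derange the rest: !6 = Σ_{j=0}^{6} (-1)^j·6!/j! = 720 - 720 + 360 - 120 + 30 - 6 + 1 = 265. Product = 924 × 265 = 244860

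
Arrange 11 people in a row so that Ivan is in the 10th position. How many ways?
Fix one position: (11-1)! = 3628800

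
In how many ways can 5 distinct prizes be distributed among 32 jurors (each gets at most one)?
P(32,5) = 32!/(32-5)! = 24165120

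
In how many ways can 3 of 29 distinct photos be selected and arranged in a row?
P(29,3) = 29!/(29-3)! = 21924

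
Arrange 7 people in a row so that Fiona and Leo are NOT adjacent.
Total - adjacent = 7! - (7-1)!×2 = 5040 - 1440 = 3600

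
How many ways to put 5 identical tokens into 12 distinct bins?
C(5+12-1, 12-1) = C(16, 11) = 4368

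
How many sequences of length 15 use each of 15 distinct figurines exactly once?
15! = 1307674368000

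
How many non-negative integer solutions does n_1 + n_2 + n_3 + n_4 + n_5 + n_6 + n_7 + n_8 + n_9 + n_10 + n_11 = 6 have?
C(6+11-1, 11-1) = C(16, 10) = 8008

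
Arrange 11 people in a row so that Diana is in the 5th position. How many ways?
Fix one position: (11-1)! = 3628800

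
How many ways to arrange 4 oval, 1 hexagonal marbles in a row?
5! / (4! × 1!) = 5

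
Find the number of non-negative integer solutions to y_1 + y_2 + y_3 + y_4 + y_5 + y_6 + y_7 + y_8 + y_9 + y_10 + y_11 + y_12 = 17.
C(17+12-1, 12-1) = C(28, 11) = 21474180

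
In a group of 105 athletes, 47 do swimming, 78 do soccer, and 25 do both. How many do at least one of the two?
|A∪B| = |A| + |B| - |A∩B| = 47 + 78 - 25 = 100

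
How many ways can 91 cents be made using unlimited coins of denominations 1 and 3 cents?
Coefficient of x^91 in 1/(1-x^1) · 1/(1-x^3). Use j coins of 3 for j = 0..⌊91/3⌋ = 30, the rest in 1s: 30 + 1 = 31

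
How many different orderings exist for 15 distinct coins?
15! = 1307674368000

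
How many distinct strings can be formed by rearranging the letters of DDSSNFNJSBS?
11! / (1! × 1! × 2! × 2! × 1! × 4!) = 415800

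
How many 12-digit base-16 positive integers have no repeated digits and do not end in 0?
Last digit: 15 nonzero choices. First digit: 14 (nonzero, ≠last). Middle 10: P(14,10) = 3632428800. Total = 762810048000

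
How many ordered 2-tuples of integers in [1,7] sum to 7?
Coefficient of x^7 in (x + x² + ... + x^7)^2. By inclusion-exclusion on dice exceeding 7: Σ_j (-1)^j C(2,j)·C(7-1-7j, 1) = C(2,0)·C(6,1) = 1·6 = 6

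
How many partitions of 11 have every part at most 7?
Let r_j(i) = number of partitions of i into parts ≤ j, for i = 0..11. r_1(i) = 1 for all i; r_j(i) = r_{j-1}(i) + r_j(i-j). Rows j = 2..7: ≤2: 1 1 2 2 3 3 4 4 5 5 6 6; ≤3: 1 1 2 3 4 5 7 8 10 12 14 16; ≤4: 1 1 2 3 5 6 9 11 15 18 23 27; ≤5: 1 1 2 3 5 7 10 13 18 23 30 37; ≤6: 1 1 2 3 5 7 11 14 20 26 35 44; ≤7: 1 1 2 3 5 7 11 15 21 28 38 49. r_7(11) = 49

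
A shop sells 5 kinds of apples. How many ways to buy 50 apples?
C(50+5-1, 5-1) = C(54, 4) = 316251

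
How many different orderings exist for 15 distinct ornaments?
15! = 1307674368000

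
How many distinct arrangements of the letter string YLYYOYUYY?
9! / (1! × 6! × 1! × 1!) = 504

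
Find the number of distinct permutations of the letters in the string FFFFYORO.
8! / (1! × 1! × 2! × 4!) = 840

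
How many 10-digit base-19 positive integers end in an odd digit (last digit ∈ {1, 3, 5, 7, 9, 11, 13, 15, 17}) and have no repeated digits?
Last∈{1,3,5,7,9,11,13,15,17}. Last=0: 0. Last nonzero: 9×17×P(17,8) = 149967417600. Total = 149967417600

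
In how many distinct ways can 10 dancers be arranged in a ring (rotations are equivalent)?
Circular: fix one position, arrange the rest. (10-1)! = 362880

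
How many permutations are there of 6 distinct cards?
6! = 720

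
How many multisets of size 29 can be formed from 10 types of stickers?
C(29+10-1, 10-1) = C(38, 9) = 163011640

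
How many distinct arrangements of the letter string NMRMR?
5! / (2! × 2! × 1!) = 30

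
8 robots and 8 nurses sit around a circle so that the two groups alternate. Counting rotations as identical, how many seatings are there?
Fix one of the robots: (8-1)! ways for the remaining robots, × 8! ways for the nurses = 5040 × 40320 = 203212800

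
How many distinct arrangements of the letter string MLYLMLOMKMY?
11! / (1! × 4! × 2! × 1! × 3!) = 138600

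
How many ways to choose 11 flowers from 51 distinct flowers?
C(51,11) = 51!/(11!×40!) = 47626016970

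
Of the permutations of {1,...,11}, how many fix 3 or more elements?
Exactly j fixed points: C(11,j)·!(11-j); sum over j ≥ 3 (derangement numbers via !m = (m-1)·(!(m-1) + !(m-2)): !0..!8 = 1, 0, 1, 2, 9, 44, 265, 1854, 14833). Σ_{j=3}^{11} C(11,j)·!(11-j) = C(11,3)·!8 + C(11,4)·!7 + C(11,5)·!6 + C(11,6)·!5 + C(11,7)·!4 + C(11,8)·!3 + C(11,9)·!2 + C(11,10)·!1 + C(11,11)·!0 = 165·14833 + 330·1854 + 462·265 + 462·44 + 330·9 + 165·2 + 55·1 + 11·0 + 1·1 = 3205379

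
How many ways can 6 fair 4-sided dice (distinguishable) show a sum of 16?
Coefficient of x^16 in (x + x² + ... + x^4)^6. By inclusion-exclusion on dice exceeding 4: Σ_j (-1)^j C(6,j)·C(16-1-4j, 5) = C(6,0)·C(15,5) - C(6,1)·C(11,5) + C(6,2)·C(7,5) = 1·3003 - 6·462 + 15·21 = 546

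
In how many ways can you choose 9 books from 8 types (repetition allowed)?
C(9+8-1, 8-1) = C(16, 7) = 11440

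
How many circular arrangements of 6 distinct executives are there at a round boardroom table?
Circular: fix one position, arrange the rest. (6-1)! = 120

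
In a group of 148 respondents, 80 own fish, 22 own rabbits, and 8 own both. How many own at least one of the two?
|A∪B| = |A| + |B| - |A∩B| = 80 + 22 - 8 = 94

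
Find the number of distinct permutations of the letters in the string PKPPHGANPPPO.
12! / (1! × 1! × 1! × 1! × 1! × 6! × 1!) = 665280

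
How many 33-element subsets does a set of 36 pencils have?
C(36,33) = 36!/(33!×3!) = 7140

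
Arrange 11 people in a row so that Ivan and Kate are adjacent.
Treat as block: (11-1)! × 2! = 3628800 × 2 = 7257600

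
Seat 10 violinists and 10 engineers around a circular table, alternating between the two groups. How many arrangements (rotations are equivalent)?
Fix one of the violinists: (10-1)! ways for the remaining violinists, × 10! ways for the engineers = 362880 × 3628800 = 1316818944000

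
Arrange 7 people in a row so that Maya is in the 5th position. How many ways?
Fix one position: (7-1)! = 720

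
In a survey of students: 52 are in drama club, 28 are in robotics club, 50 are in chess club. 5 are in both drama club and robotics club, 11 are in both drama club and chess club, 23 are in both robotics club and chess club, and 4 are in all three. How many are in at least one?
|A∪B∪C| = 52+28+50-5-11-23+4 = 95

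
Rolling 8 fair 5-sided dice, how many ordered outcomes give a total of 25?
Coefficient of x^25 in (x + x² + ... + x^5)^8. By inclusion-exclusion on dice exceeding 5: Σ_j (-1)^j C(8,j)·C(25-1-5j, 7) = C(8,0)·C(24,7) - C(8,1)·C(19,7) + C(8,2)·C(14,7) - C(8,3)·C(9,7) = 1·346104 - 8·50388 + 28·3432 - 56·36 = 37080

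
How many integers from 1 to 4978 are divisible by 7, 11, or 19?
⌊4978/7⌋+⌊4978/11⌋+⌊4978/19⌋ - ⌊4978/77⌋-⌊4978/133⌋-⌊4978/209⌋ + ⌊4978/1463⌋ = 711+452+262 - 64-37-23 + 3 = 1304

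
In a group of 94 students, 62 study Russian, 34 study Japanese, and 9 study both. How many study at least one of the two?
|A∪B| = |A| + |B| - |A∩B| = 62 + 34 - 9 = 87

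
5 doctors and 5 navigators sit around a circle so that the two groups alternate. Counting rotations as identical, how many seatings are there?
Fix one of the doctors: (5-1)! ways for the remaining doctors, × 5! ways for the navigators = 24 × 120 = 2880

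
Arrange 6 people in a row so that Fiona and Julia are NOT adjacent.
Total - adjacent = 6! - (6-1)!×2 = 720 - 240 = 480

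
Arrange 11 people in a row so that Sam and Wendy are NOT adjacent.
Total - adjacent = 11! - (11-1)!×2 = 39916800 - 7257600 = 32659200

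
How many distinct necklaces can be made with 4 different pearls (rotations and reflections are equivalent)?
(4-1)!/2 = 6/2 = 3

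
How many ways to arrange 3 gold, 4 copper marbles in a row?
7! / (3! × 4!) = 35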